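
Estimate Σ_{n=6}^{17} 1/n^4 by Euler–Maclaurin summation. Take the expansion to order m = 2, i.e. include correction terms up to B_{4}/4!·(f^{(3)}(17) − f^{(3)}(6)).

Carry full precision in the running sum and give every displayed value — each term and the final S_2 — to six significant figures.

Integral: ∫_6^17 1/x^4 dx = 0.00147536.
Endpoint term: (f(6) + f(17))/2 = (0.000771605 + 1.19730e-05)/2 = 0.000391789.
Integral + boundary = 0.00186715.
Correction k=1: B_{2}/2! · (f^{(1)}(17) − f^{(1)}(6)) = 1/12 · (-2.81719e-06 − (-0.000514403)) = 4.26322e-05.
Partial sum through k=1: 0.00190978.
Correction k=2: B_{4}/4! · (f^{(3)}(17) − f^{(3)}(6)) = −1/720 · (-2.92441e-07 − (-0.000428669)) = -5.94968e-07.

S_2 ≈ 0.00190919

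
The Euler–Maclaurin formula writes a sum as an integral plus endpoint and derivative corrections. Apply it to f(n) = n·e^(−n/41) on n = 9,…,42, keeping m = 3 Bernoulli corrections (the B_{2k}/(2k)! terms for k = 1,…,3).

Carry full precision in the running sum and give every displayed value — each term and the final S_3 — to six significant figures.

The integral term ∫_9^42 x·e^(−x/41) dx = 424.237.
Boundary: ½(f(9) + f(42)) = ½(7.22619 + 15.0786) = 11.1524.
So far: 435.390.
Order-1 term: 1/12 · (-0.00875647 − 0.626662) = -0.0529515.
Partial sum through k=1: 435.337.
Order-2 term: −1/720 · (0.000421936 − 0.00132807) = 1.25852e-06.
Partial sum through k=2: 435.337.
Order-3 term: 1/30240 · (5.05105e-07 − 1.35833e-06) = -2.82150e-11.

S_3 ≈ 435.337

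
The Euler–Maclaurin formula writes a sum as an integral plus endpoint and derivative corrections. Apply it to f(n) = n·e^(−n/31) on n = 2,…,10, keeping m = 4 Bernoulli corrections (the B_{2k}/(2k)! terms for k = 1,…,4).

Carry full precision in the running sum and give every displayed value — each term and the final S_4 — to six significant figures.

Integral: ∫_2^10 x·e^(−x/31) dx = 38.5272.
Boundary: ½(f(2) + f(10)) = ½(1.87504 + 7.24278) = 4.55891.
Running total after boundary: 43.0862.
Correction k=1: B_{2}/2! · (f^{(1)}(10) − f^{(1)}(2)) = 1/12 · (0.490640 − 0.877036) = -0.0321997.
Running total after k=1: 43.0540.
Correction k=2: B_{4}/4! · (f^{(3)}(10) − f^{(3)}(2)) = −1/720 · (0.00201789 − 0.00286376) = 1.17482e-06.
Running total after k=2: 43.0540.
Correction k=3: B_{6}/6! · (f^{(5)}(10) − f^{(5)}(2)) = 1/30240 · (3.66830e-06 − 5.01030e-06) = -4.43785e-11.
Running total after k=3: 43.0540.
Correction k=4: B_{8}/8! · (f^{(7)}(10) − f^{(7)}(2)) = −1/1209600 · (5.44933e-09 − 7.32635e-09) = 1.55176e-15.

S_4 ≈ 43.0540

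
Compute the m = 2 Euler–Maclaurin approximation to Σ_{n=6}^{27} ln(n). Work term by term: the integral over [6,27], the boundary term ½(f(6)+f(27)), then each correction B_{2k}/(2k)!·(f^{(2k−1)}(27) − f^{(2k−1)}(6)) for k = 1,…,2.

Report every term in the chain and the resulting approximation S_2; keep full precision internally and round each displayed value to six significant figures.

The integral term ∫_6^27 ln(x) dx = 57.2370.
Boundary: ½(f(6) + f(27)) = ½(1.79176 + 3.29584) = 2.54380.
Running total after boundary: 59.7808.
Order-1 term: 1/12 · (0.0370370 − 0.166667) = -0.0108025.
Running total after k=1: 59.7700.
Order-2 term: −1/720 · (0.000101611 − 0.00925926) = 1.27190e-05.

S_2 ≈ 59.7700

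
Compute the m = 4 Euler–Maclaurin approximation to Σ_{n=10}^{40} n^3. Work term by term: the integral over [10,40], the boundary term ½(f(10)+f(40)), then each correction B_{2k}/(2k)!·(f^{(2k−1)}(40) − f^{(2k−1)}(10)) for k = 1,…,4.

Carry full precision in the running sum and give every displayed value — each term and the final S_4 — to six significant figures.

S_4 ≈ 670375

The integral term ∫_10^40 x^3 dx = 637500.
½[f(10) + f(40)] = ½[1000.00 + 64000.0] = 32500.0.
So far: 670000.
Order-1 term: 1/12 · (4800.00 − 300.000) = 375.000.
After k=1: 670375.
Order-2 term: −1/720 · (6.00000 − 6.00000) = 0.00000.
After k=2: 670375.
Order-3 term: 1/30240 · (0.00000 − 0.00000) = 0.00000.
After k=3: 670375.
Order-4 term: −1/1209600 · (0.00000 − 0.00000) = 0.00000.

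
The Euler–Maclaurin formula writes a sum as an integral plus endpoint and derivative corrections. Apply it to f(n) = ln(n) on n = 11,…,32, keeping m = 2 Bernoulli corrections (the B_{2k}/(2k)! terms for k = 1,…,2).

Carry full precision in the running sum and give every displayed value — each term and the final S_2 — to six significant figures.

S_2 ≈ 66.4535

The integral term ∫_11^32 ln(x) dx = 63.5267.
Endpoint term: (f(11) + f(32))/2 = (2.39790 + 3.46574)/2 = 2.93182.
So far: 66.4585.
Correction k=1: B_{2}/2! · (f^{(1)}(32) − f^{(1)}(11)) = 1/12 · (0.0312500 − 0.0909091) = -0.00497159.
Partial sum through k=1: 66.4535.
Correction k=2: B_{4}/4! · (f^{(3)}(32) − f^{(3)}(11)) = −1/720 · (6.10352e-05 − 0.00150263) = 2.00221e-06.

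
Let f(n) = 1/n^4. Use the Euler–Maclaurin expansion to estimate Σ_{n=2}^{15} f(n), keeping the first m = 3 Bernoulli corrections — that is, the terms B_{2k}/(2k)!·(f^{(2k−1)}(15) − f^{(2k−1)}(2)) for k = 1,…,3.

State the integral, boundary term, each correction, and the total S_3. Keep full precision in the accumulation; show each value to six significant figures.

The integral term ∫_2^15 1/x^4 dx = 0.0415679.
Boundary: ½(f(2) + f(15)) = ½(0.0625000 + 1.97531e-05) = 0.0312599.
Running total after boundary: 0.0728278.
Order-1 term: 1/12 · (-5.26749e-06 − (-0.125000)) = 0.0104162.
Partial sum through k=1: 0.0832440.
Order-2 term: −1/720 · (-7.02332e-07 − (-0.937500)) = -0.00130208.
Partial sum through k=2: 0.0819419.
Order-3 term: 1/30240 · (-1.74803e-07 − (-13.1250)) = 0.000434028.

S_3 ≈ 0.0823760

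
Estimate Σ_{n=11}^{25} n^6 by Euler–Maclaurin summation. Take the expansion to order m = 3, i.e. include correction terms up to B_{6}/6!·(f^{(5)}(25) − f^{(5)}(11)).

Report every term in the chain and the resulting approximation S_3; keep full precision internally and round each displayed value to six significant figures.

S_3 ≈ 9.96903e+08

Integral: ∫_11^25 x^6 dx = 8.69147e+08.
½[f(11) + f(25)] = ½[1.77156e+06 + 2.44141e+08] = 1.22956e+08.
Integral + boundary = 9.92103e+08.
Order-1 term: 1/12 · (5.85938e+07 − 966306) = 4.80229e+06.
Partial sum through k=1: 9.96905e+08.
Order-2 term: −1/720 · (1.87500e+06 − 159720) = -2382.33.
Partial sum through k=2: 9.96903e+08.
Order-3 term: 1/30240 · (18000.0 − 7920.00) = 0.333333.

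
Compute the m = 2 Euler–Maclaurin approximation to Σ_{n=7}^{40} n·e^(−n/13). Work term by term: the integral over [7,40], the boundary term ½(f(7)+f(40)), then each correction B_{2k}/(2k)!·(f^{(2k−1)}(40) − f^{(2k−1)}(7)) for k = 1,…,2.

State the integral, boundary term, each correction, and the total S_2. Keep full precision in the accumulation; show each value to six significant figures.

S_2 ≈ 122.919

Integral: ∫_7^40 x·e^(−x/13) dx = 119.984.
Boundary: ½(f(7) + f(40)) = ½(4.08552 + 1.84404) = 2.96478.
Integral + boundary = 122.949.
Order-1 term: 1/12 · (-0.0957480 − 0.269375) = -0.0304269.
Partial sum through k=1: 122.919.
Order-2 term: −1/720 · (-2.09836e-05 − 0.00850098) = 1.18361e-05.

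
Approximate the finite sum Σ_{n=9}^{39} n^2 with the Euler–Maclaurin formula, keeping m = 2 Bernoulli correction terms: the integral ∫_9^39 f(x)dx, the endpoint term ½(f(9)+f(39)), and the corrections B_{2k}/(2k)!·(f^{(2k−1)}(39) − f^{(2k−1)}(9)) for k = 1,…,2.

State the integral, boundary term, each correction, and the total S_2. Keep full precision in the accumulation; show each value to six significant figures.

S_2 ≈ 20336.0

The integral term ∫_9^39 x^2 dx = 19530.0.
½[f(9) + f(39)] = ½[81.0000 + 1521.00] = 801.000.
So far: 20331.0.
Correction k=1: B_{2}/2! · (f^{(1)}(39) − f^{(1)}(9)) = 1/12 · (78.0000 − 18.0000) = 5.00000.
Partial sum through k=1: 20336.0.
Correction k=2: B_{4}/4! · (f^{(3)}(39) − f^{(3)}(9)) = −1/720 · (0.00000 − 0.00000) = 0.00000.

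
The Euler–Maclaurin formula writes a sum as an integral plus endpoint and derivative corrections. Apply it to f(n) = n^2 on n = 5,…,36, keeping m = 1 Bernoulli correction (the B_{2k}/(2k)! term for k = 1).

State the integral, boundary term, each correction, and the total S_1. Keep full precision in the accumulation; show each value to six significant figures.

∫_5^36 x^2 dx evaluates to 15510.3.
½[f(5) + f(36)] = ½[25.0000 + 1296.00] = 660.500.
So far: 16170.8.
Order-1 term: 1/12 · (72.0000 − 10.0000) = 5.16667.

S_1 ≈ 16176.0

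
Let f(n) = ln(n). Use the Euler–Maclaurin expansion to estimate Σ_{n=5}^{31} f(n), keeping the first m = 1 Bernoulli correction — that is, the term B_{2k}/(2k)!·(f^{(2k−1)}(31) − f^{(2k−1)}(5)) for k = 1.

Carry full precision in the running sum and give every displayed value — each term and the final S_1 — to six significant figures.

Integral: ∫_5^31 ln(x) dx = 72.4064.
Endpoint term: (f(5) + f(31))/2 = (1.60944 + 3.43399)/2 = 2.52171.
Integral + boundary = 74.9281.
Order-1 term: 1/12 · (0.0322581 − 0.200000) = -0.0139785.

S_1 ≈ 74.9141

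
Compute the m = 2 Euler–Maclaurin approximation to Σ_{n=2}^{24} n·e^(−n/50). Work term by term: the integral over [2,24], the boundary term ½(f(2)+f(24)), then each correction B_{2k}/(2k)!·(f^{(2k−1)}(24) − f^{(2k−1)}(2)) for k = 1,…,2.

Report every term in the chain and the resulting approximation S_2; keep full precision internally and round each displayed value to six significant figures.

Integral: ∫_2^24 x·e^(−x/50) dx = 208.554.
Boundary: ½(f(2) + f(24)) = ½(1.92158 + 14.8508) = 8.38619.
Running total after boundary: 216.940.
k=1: B_{2}/(2)! × [f^{(1)}(24) − f^{(1)}(2)] = 1/12 × (0.321767 − 0.922358) = -0.0500492.
Running total after k=1: 216.890.
k=2: B_{4}/(4)! × [f^{(3)}(24) − f^{(3)}(2)] = −1/720 × (0.000623734 − 0.00113757) = 7.13668e-07.

S_2 ≈ 216.890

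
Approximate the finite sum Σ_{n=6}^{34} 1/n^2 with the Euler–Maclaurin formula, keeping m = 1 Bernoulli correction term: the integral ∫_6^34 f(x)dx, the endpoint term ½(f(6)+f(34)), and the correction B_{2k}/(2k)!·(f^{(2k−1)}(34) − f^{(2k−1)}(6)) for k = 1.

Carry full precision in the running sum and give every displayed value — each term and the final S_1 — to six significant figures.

Integral: ∫_6^34 1/x^2 dx = 0.137255.
Boundary: ½(f(6) + f(34)) = ½(0.0277778 + 0.000865052) = 0.0143214.
Running total after boundary: 0.151576.
k=1: B_{2}/(2)! × [f^{(1)}(34) − f^{(1)}(6)] = 1/12 × (-5.08854e-05 − (-0.00925926)) = 0.000767364.

S_1 ≈ 0.152344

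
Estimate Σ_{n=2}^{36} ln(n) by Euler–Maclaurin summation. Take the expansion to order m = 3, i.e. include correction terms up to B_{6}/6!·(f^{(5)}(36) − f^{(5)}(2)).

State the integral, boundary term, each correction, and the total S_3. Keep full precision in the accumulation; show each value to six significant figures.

S_3 ≈ 95.7197

∫_2^36 ln(x) dx evaluates to 93.6204.
Boundary: ½(f(2) + f(36)) = ½(0.693147 + 3.58352) = 2.13833.
So far: 95.7587.
k=1: B_{2}/(2)! × [f^{(1)}(36) − f^{(1)}(2)] = 1/12 × (0.0277778 − 0.500000) = -0.0393519.
After k=1: 95.7194.
k=2: B_{4}/(4)! × [f^{(3)}(36) − f^{(3)}(2)] = −1/720 × (4.28669e-05 − 0.250000) = 0.000347163.
After k=2: 95.7197.
k=3: B_{6}/(6)! × [f^{(5)}(36) − f^{(5)}(2)] = 1/30240 × (3.96916e-07 − 0.750000) = -2.48016e-05.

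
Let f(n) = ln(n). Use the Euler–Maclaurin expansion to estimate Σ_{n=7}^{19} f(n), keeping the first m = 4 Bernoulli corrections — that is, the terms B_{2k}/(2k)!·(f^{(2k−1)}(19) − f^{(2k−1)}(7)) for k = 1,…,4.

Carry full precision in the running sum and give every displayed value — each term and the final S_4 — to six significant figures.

S_4 ≈ 32.7606

The integral term ∫_7^19 ln(x) dx = 30.3230.
Endpoint term: (f(7) + f(19))/2 = (1.94591 + 2.94444)/2 = 2.44517.
Integral + boundary = 32.7681.
k=1: B_{2}/(2)! × [f^{(1)}(19) − f^{(1)}(7)] = 1/12 × (0.0526316 − 0.142857) = -0.00751880.
Running total after k=1: 32.7606.
k=2: B_{4}/(4)! × [f^{(3)}(19) − f^{(3)}(7)] = −1/720 × (0.000291588 − 0.00583090) = 7.69349e-06.
Running total after k=2: 32.7606.
k=3: B_{6}/(6)! × [f^{(5)}(19) − f^{(5)}(7)] = 1/30240 × (9.69267e-06 − 0.00142798) = -4.69009e-08.
Running total after k=3: 32.7606.
k=4: B_{8}/(8)! × [f^{(7)}(19) − f^{(7)}(7)] = −1/1209600 × (8.05485e-07 − 0.000874271) = 7.22111e-10.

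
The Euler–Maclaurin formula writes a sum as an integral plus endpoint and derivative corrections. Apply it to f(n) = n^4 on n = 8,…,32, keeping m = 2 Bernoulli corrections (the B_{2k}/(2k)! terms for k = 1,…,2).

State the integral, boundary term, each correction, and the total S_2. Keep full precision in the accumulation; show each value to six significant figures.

The integral term ∫_8^32 x^4 dx = 6.70433e+06.
½[f(8) + f(32)] = ½[4096.00 + 1.04858e+06] = 526336.
Integral + boundary = 7.23067e+06.
Order-1 term: 1/12 · (131072 − 2048.00) = 10752.0.
After k=1: 7.24142e+06.
Order-2 term: −1/720 · (768.000 − 192.000) = -0.800000.

S_2 ≈ 7.24142e+06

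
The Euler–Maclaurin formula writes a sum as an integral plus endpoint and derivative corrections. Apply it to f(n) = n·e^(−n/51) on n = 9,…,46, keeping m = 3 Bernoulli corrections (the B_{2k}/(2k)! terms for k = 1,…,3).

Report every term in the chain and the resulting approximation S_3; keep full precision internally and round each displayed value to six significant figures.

Integral: ∫_9^46 x·e^(−x/51) dx = 557.603.
Endpoint term: (f(9) + f(46))/2 = (7.54401 + 18.6656)/2 = 13.1048.
Running total after boundary: 570.708.
Order-1 term: 1/12 · (0.0397817 − 0.690302) = -0.0542100.
Partial sum through k=1: 570.654.
Order-2 term: −1/720 · (0.000327308 − 0.000909938) = 8.09208e-07.
Partial sum through k=2: 570.654.
Order-3 term: 1/30240 · (2.45798e-07 − 5.97646e-07) = -1.16352e-11.

S_3 ≈ 570.654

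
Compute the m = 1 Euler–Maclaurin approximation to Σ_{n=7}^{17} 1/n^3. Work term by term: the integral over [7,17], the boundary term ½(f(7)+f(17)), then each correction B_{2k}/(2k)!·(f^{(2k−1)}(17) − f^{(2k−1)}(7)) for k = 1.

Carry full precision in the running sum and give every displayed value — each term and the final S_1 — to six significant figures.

S_1 ≈ 0.0101346

Integral: ∫_7^17 1/x^3 dx = 0.00847398.
Boundary: ½(f(7) + f(17)) = ½(0.00291545 + 0.000203542) = 0.00155950.
Running total after boundary: 0.0100335.
Order-1 term: 1/12 · (-3.59191e-05 − (-0.00124948)) = 0.000101130.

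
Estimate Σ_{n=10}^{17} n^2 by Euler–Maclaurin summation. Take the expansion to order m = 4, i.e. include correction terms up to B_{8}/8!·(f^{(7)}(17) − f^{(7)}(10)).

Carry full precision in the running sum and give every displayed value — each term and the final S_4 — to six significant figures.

S_4 ≈ 1500.00

Integral: ∫_10^17 x^2 dx = 1304.33.
½[f(10) + f(17)] = ½[100.000 + 289.000] = 194.500.
Integral + boundary = 1498.83.
k=1: B_{2}/(2)! × [f^{(1)}(17) − f^{(1)}(10)] = 1/12 × (34.0000 − 20.0000) = 1.16667.
Partial sum through k=1: 1500.00.
k=2: B_{4}/(4)! × [f^{(3)}(17) − f^{(3)}(10)] = −1/720 × (0.00000 − 0.00000) = 0.00000.
Partial sum through k=2: 1500.00.
k=3: B_{6}/(6)! × [f^{(5)}(17) − f^{(5)}(10)] = 1/30240 × (0.00000 − 0.00000) = 0.00000.
Partial sum through k=3: 1500.00.
k=4: B_{8}/(8)! × [f^{(7)}(17) − f^{(7)}(10)] = −1/1209600 × (0.00000 − 0.00000) = 0.00000.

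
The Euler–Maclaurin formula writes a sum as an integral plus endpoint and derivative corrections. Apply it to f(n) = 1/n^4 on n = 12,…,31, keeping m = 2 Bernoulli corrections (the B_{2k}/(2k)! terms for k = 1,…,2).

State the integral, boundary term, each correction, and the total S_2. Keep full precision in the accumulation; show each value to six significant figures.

The integral term ∫_12^31 1/x^4 dx = 0.000181712.
Endpoint term: (f(12) + f(31))/2 = (4.82253e-05 + 1.08281e-06)/2 = 2.46541e-05.
So far: 0.000206366.
Correction k=1: B_{2}/2! · (f^{(1)}(31) − f^{(1)}(12)) = 1/12 · (-1.39718e-07 − (-1.60751e-05)) = 1.32795e-06.
Running total after k=1: 0.000207694.
Correction k=2: B_{4}/4! · (f^{(3)}(31) − f^{(3)}(12)) = −1/720 · (-4.36164e-09 − (-3.34898e-06)) = -4.64530e-09.

S_2 ≈ 0.000207690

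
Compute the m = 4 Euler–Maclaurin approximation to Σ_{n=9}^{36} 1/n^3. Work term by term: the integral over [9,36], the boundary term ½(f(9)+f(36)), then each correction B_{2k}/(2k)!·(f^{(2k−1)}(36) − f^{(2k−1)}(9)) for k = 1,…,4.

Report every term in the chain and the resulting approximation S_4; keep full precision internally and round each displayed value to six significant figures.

S_4 ≈ 0.00652143

The integral term ∫_9^36 1/x^3 dx = 0.00578704.
½[f(9) + f(36)] = ½[0.00137174 + 2.14335e-05] = 0.000696588.
Running total after boundary: 0.00648362.
Order-1 term: 1/12 · (-1.78612e-06 − (-0.000457247)) = 3.79551e-05.
After k=1: 0.00652158.
Order-2 term: −1/720 · (-2.75636e-08 − (-0.000112901)) = -1.56768e-07.
After k=2: 0.00652142.
Order-3 term: 1/30240 · (-8.93265e-10 − (-5.85410e-05)) = 1.93585e-09.
After k=3: 0.00652143.
Order-4 term: −1/1209600 · (-4.96259e-11 − (-5.20365e-05)) = -4.30195e-11.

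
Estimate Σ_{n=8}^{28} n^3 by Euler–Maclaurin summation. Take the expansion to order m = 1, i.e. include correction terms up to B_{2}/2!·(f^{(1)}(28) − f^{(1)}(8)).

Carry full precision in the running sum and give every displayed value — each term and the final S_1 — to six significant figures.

S_1 ≈ 164052

∫_8^28 x^3 dx evaluates to 152640.
½[f(8) + f(28)] = ½[512.000 + 21952.0] = 11232.0.
Running total after boundary: 163872.
Order-1 term: 1/12 · (2352.00 − 192.000) = 180.000.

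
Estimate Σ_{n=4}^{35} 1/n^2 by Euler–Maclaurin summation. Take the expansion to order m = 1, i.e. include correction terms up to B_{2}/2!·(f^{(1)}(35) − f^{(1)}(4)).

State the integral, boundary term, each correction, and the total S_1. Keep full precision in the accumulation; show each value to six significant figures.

The integral term ∫_4^35 1/x^2 dx = 0.221429.
Boundary: ½(f(4) + f(35)) = ½(0.0625000 + 0.000816327) = 0.0316582.
Integral + boundary = 0.253087.
k=1: B_{2}/(2)! × [f^{(1)}(35) − f^{(1)}(4)] = 1/12 × (-4.66472e-05 − (-0.0312500)) = 0.00260028.

S_1 ≈ 0.255687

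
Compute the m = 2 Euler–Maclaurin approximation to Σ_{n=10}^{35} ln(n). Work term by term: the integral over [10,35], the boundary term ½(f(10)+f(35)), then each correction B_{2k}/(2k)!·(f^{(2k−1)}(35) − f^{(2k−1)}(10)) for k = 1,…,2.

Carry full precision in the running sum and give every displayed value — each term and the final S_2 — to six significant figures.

∫_10^35 ln(x) dx evaluates to 76.4113.
½[f(10) + f(35)] = ½[2.30259 + 3.55535] = 2.92897.
So far: 79.3403.
k=1: B_{2}/(2)! × [f^{(1)}(35) − f^{(1)}(10)] = 1/12 × (0.0285714 − 0.100000) = -0.00595238.
After k=1: 79.3343.
k=2: B_{4}/(4)! × [f^{(3)}(35) − f^{(3)}(10)] = −1/720 × (4.66472e-05 − 0.00200000) = 2.71299e-06.

S_2 ≈ 79.3343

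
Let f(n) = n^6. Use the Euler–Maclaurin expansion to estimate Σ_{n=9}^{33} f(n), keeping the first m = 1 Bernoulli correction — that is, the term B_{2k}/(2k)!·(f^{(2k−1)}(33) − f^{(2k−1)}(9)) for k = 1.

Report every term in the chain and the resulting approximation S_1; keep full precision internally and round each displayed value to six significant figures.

S_1 ≈ 6.75320e+09

∫_9^33 x^6 dx evaluates to 6.08767e+09.
Endpoint term: (f(9) + f(33))/2 = (531441 + 1.29147e+09)/2 = 6.46000e+08.
So far: 6.73367e+09.
k=1: B_{2}/(2)! × [f^{(1)}(33) − f^{(1)}(9)] = 1/12 × (2.34812e+08 − 354294) = 1.95382e+07.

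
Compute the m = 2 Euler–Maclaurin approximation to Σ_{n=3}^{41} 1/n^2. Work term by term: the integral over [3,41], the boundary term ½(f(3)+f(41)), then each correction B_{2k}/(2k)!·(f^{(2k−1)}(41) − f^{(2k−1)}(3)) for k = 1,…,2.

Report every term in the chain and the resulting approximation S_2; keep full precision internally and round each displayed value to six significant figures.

∫_3^41 1/x^2 dx evaluates to 0.308943.
Boundary: ½(f(3) + f(41)) = ½(0.111111 + 0.000594884) = 0.0558530.
So far: 0.364796.
Order-1 term: 1/12 · (-2.90187e-05 − (-0.0740741)) = 0.00617042.
Running total after k=1: 0.370967.
Order-2 term: −1/720 · (-2.07153e-07 − (-0.0987654)) = -0.000137174.

S_2 ≈ 0.370829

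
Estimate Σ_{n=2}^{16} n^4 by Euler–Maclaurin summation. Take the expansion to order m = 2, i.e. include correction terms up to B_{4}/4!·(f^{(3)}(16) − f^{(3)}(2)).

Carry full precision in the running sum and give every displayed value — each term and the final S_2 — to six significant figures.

Integral: ∫_2^16 x^4 dx = 209709.
Boundary: ½(f(2) + f(16)) = ½(16.0000 + 65536.0) = 32776.0.
Running total after boundary: 242485.
k=1: B_{2}/(2)! × [f^{(1)}(16) − f^{(1)}(2)] = 1/12 × (16384.0 − 32.0000) = 1362.67.
Partial sum through k=1: 243847.
k=2: B_{4}/(4)! × [f^{(3)}(16) − f^{(3)}(2)] = −1/720 × (384.000 − 48.0000) = -0.466667.

S_2 ≈ 243847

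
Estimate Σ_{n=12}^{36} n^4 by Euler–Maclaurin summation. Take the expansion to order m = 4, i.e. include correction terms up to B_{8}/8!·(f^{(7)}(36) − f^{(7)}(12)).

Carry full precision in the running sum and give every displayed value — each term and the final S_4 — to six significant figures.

Integral: ∫_12^36 x^4 dx = 1.20435e+07.
½[f(12) + f(36)] = ½[20736.0 + 1.67962e+06] = 850176.
So far: 1.28936e+07.
Correction k=1: B_{2}/2! · (f^{(1)}(36) − f^{(1)}(12)) = 1/12 · (186624 − 6912.00) = 14976.0.
Running total after k=1: 1.29086e+07.
Correction k=2: B_{4}/4! · (f^{(3)}(36) − f^{(3)}(12)) = −1/720 · (864.000 − 288.000) = -0.800000.
Running total after k=2: 1.29086e+07.
Correction k=3: B_{6}/6! · (f^{(5)}(36) − f^{(5)}(12)) = 1/30240 · (0.00000 − 0.00000) = 0.00000.
Running total after k=3: 1.29086e+07.
Correction k=4: B_{8}/8! · (f^{(7)}(36) − f^{(7)}(12)) = −1/1209600 · (0.00000 − 0.00000) = 0.00000.

S_4 ≈ 1.29086e+07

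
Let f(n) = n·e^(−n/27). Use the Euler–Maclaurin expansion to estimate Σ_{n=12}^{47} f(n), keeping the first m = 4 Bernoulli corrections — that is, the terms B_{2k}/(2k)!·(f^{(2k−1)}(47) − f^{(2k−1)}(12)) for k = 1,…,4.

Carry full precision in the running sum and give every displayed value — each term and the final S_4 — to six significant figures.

S_4 ≈ 332.661

The integral term ∫_12^47 x·e^(−x/27) dx = 324.733.
½[f(12) + f(47)] = ½[7.69416 + 8.24335] = 7.96876.
Running total after boundary: 332.702.
Correction k=1: B_{2}/2! · (f^{(1)}(47) − f^{(1)}(12)) = 1/12 · (-0.129919 − 0.356211) = -0.0405108.
After k=1: 332.661.
Correction k=2: B_{4}/4! · (f^{(3)}(47) − f^{(3)}(12)) = −1/720 · (0.000302966 − 0.00224770) = 2.70102e-06.
After k=2: 332.661.
Correction k=3: B_{6}/6! · (f^{(5)}(47) − f^{(5)}(12)) = 1/30240 · (1.07565e-06 − 5.49625e-06) = -1.46184e-10.
After k=3: 332.661.
Correction k=4: B_{8}/8! · (f^{(7)}(47) − f^{(7)}(12)) = −1/1209600 · (2.38094e-09 − 1.08494e-08) = 7.00107e-15.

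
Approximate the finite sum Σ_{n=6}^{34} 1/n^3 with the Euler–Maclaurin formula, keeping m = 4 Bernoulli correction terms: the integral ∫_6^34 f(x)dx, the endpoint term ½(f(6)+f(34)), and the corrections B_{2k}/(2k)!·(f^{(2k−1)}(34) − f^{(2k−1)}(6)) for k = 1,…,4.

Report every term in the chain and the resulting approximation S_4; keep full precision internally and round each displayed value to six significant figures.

Integral: ∫_6^34 1/x^3 dx = 0.0134564.
Endpoint term: (f(6) + f(34))/2 = (0.00462963 + 2.54427e-05)/2 = 0.00232754.
So far: 0.0157839.
k=1: B_{2}/(2)! × [f^{(1)}(34) − f^{(1)}(6)] = 1/12 × (-2.24494e-06 − (-0.00231481)) = 0.000192714.
After k=1: 0.0159766.
k=2: B_{4}/(4)! × [f^{(3)}(34) − f^{(3)}(6)] = −1/720 × (-3.88399e-08 − (-0.00128601)) = -1.78607e-06.
After k=2: 0.0159748.
k=3: B_{6}/(6)! × [f^{(5)}(34) − f^{(5)}(6)] = 1/30240 × (-1.41114e-09 − (-0.00150034)) = 4.96145e-08.
After k=3: 0.0159749.
k=4: B_{8}/(8)! × [f^{(7)}(34) − f^{(7)}(6)] = −1/1209600 × (-8.78909e-11 − (-0.00300069)) = -2.48073e-09.

S_4 ≈ 0.0159749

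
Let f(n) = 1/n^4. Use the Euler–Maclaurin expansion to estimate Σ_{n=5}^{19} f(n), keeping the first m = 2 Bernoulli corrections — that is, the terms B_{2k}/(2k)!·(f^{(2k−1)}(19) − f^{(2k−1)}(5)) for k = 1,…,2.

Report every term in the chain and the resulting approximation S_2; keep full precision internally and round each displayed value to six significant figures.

Integral: ∫_5^19 1/x^4 dx = 0.00261807.
½[f(5) + f(19)] = ½[0.00160000 + 7.67336e-06] = 0.000803837.
Running total after boundary: 0.00342191.
Correction k=1: B_{2}/2! · (f^{(1)}(19) − f^{(1)}(5)) = 1/12 · (-1.61544e-06 − (-0.00128000)) = 0.000106532.
After k=1: 0.00352844.
Correction k=2: B_{4}/4! · (f^{(3)}(19) − f^{(3)}(5)) = −1/720 · (-1.34247e-07 − (-0.00153600)) = -2.13315e-06.

S_2 ≈ 0.00352630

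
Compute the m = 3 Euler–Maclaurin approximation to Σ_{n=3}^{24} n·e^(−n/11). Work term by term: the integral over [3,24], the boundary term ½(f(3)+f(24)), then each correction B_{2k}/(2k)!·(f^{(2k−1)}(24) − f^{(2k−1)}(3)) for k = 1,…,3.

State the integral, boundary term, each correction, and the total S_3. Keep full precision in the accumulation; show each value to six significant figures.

Integral: ∫_3^24 x·e^(−x/11) dx = 73.7983.
Endpoint term: (f(3) + f(24))/2 = (2.28390 + 2.70807)/2 = 2.49598.
Running total after boundary: 76.2943.
Order-1 term: 1/12 · (-0.133352 − 0.553673) = -0.0572521.
After k=1: 76.2371.
Order-2 term: −1/720 · (0.000762979 − 0.0171593) = 2.27726e-05.
After k=2: 76.2371.
Order-3 term: 1/30240 · (2.17193e-05 − 0.000245808) = -7.41034e-09.

S_3 ≈ 76.2371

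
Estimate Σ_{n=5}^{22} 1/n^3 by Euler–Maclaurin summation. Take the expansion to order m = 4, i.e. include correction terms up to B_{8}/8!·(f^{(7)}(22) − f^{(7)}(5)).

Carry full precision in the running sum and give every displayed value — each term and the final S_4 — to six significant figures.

S_4 ≈ 0.0234077

∫_5^22 1/x^3 dx evaluates to 0.0189669.
½[f(5) + f(22)] = ½[0.00800000 + 9.39144e-05] = 0.00404696.
Integral + boundary = 0.0230139.
Order-1 term: 1/12 · (-1.28065e-05 − (-0.00480000)) = 0.000398933.
Running total after k=1: 0.0234128.
Order-2 term: −1/720 · (-5.29194e-07 − (-0.00384000)) = -5.33260e-06.
Running total after k=2: 0.0234075.
Order-3 term: 1/30240 · (-4.59218e-08 − (-0.00645120)) = 2.13332e-07.
Running total after k=3: 0.0234077.
Order-4 term: −1/1209600 · (-6.83135e-09 − (-0.0185795)) = -1.53600e-08.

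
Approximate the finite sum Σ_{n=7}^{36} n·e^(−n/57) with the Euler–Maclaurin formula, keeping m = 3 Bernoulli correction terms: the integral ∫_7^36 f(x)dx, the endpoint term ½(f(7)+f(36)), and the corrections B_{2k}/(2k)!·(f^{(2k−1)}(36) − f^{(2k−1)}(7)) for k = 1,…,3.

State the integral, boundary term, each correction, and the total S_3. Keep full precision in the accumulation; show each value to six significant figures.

S_3 ≈ 420.220

∫_7^36 x·e^(−x/57) dx evaluates to 407.602.
Endpoint term: (f(7) + f(36))/2 = (6.19104 + 19.1431)/2 = 12.6670.
Running total after boundary: 420.269.
k=1: B_{2}/(2)! × [f^{(1)}(36) − f^{(1)}(7)] = 1/12 × (0.195908 − 0.775820) = -0.0483259.
Partial sum through k=1: 420.220.
k=2: B_{4}/(4)! × [f^{(3)}(36) − f^{(3)}(7)] = −1/720 × (0.000387631 − 0.000783222) = 5.49433e-07.
Partial sum through k=2: 420.220.
k=3: B_{6}/(6)! × [f^{(5)}(36) − f^{(5)}(7)] = 1/30240 × (2.20056e-07 − 4.08636e-07) = -6.23608e-12.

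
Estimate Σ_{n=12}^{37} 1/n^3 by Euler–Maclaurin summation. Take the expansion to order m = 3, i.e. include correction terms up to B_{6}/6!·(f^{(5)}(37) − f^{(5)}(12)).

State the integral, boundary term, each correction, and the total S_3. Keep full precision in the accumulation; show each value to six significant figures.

S_3 ≈ 0.00341811

∫_12^37 1/x^3 dx evaluates to 0.00310699.
Endpoint term: (f(12) + f(37))/2 = (0.000578704 + 1.97422e-05)/2 = 0.000299223.
So far: 0.00340622.
Order-1 term: 1/12 · (-1.60072e-06 − (-0.000144676)) = 1.19229e-05.
Running total after k=1: 0.00341814.
Order-2 term: −1/720 · (-2.33852e-08 − (-2.00939e-05)) = -2.78757e-08.
Running total after k=2: 0.00341811.
Order-3 term: 1/30240 · (-7.17442e-10 − (-5.86071e-06)) = 1.93783e-10.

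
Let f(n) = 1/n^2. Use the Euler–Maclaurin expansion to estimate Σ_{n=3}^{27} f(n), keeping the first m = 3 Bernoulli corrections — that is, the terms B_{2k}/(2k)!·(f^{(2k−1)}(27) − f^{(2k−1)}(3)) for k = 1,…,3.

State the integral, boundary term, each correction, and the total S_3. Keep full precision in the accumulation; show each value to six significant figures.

S_3 ≈ 0.358576

Integral: ∫_3^27 1/x^2 dx = 0.296296.
Endpoint term: (f(3) + f(27))/2 = (0.111111 + 0.00137174)/2 = 0.0562414.
Running total after boundary: 0.352538.
Correction k=1: B_{2}/2! · (f^{(1)}(27) − f^{(1)}(3)) = 1/12 · (-0.000101611 − (-0.0740741)) = 0.00616437.
After k=1: 0.358702.
Correction k=2: B_{4}/4! · (f^{(3)}(27) − f^{(3)}(3)) = −1/720 · (-1.67260e-06 − (-0.0987654)) = -0.000137172.
After k=2: 0.358565.
Correction k=3: B_{6}/6! · (f^{(5)}(27) − f^{(5)}(3)) = 1/30240 · (-6.88313e-08 − (-0.329218)) = 1.08868e-05.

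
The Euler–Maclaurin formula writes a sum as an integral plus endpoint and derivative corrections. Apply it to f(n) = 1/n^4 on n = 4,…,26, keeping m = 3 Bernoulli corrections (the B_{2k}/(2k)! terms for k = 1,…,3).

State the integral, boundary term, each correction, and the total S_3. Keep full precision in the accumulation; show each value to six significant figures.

The integral term ∫_4^26 1/x^4 dx = 0.00518937.
Boundary: ½(f(4) + f(26)) = ½(0.00390625 + 2.18830e-06) = 0.00195422.
Running total after boundary: 0.00714359.
Order-1 term: 1/12 · (-3.36661e-07 − (-0.00390625)) = 0.000325493.
Running total after k=1: 0.00746908.
Order-2 term: −1/720 · (-1.49406e-08 − (-0.00732422)) = -1.01725e-05.
Running total after k=2: 0.00745891.
Order-3 term: 1/30240 · (-1.23768e-09 − (-0.0256348)) = 8.47710e-07.

S_3 ≈ 0.00745976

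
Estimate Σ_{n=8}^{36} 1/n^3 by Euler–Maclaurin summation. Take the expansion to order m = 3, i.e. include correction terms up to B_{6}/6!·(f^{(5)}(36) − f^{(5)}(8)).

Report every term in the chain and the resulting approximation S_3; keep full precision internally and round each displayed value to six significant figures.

The integral term ∫_8^36 1/x^3 dx = 0.00742670.
Boundary: ½(f(8) + f(36)) = ½(0.00195312 + 2.14335e-05) = 0.000987279.
So far: 0.00841398.
k=1: B_{2}/(2)! × [f^{(1)}(36) − f^{(1)}(8)] = 1/12 × (-1.78612e-06 − (-0.000732422)) = 6.08863e-05.
Running total after k=1: 0.00847486.
k=2: B_{4}/(4)! × [f^{(3)}(36) − f^{(3)}(8)] = −1/720 × (-2.75636e-08 − (-0.000228882)) = -3.17853e-07.
Running total after k=2: 0.00847455.
k=3: B_{6}/(6)! × [f^{(5)}(36) − f^{(5)}(8)] = 1/30240 × (-8.93265e-10 − (-0.000150204)) = 4.96702e-09.

S_3 ≈ 0.00847455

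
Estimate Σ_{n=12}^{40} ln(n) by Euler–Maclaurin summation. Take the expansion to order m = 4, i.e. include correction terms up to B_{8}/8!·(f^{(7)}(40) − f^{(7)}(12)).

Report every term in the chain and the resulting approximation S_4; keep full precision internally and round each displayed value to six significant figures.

S_4 ≈ 92.8183

∫_12^40 ln(x) dx evaluates to 89.7363.
½[f(12) + f(40)] = ½[2.48491 + 3.68888] = 3.08689.
Integral + boundary = 92.8232.
Order-1 term: 1/12 · (0.0250000 − 0.0833333) = -0.00486111.
After k=1: 92.8183.
Order-2 term: −1/720 · (3.12500e-05 − 0.00115741) = 1.56411e-06.
After k=2: 92.8183.
Order-3 term: 1/30240 · (2.34375e-07 − 9.64506e-05) = -3.18175e-09.
After k=3: 92.8183.
Order-4 term: −1/1209600 · (4.39453e-09 − 2.00939e-05) = 1.66084e-11.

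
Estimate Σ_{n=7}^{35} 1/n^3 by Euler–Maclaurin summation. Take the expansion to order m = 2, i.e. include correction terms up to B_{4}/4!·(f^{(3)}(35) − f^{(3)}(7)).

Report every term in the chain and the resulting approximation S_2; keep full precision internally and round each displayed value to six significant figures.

S_2 ≈ 0.0113686

The integral term ∫_7^35 1/x^3 dx = 0.00979592.
½[f(7) + f(35)] = ½[0.00291545 + 2.33236e-05] = 0.00146939.
Running total after boundary: 0.0112653.
Order-1 term: 1/12 · (-1.99917e-06 − (-0.00124948)) = 0.000103957.
Partial sum through k=1: 0.0113693.
Order-2 term: −1/720 · (-3.26395e-08 − (-0.000509992)) = -7.08276e-07.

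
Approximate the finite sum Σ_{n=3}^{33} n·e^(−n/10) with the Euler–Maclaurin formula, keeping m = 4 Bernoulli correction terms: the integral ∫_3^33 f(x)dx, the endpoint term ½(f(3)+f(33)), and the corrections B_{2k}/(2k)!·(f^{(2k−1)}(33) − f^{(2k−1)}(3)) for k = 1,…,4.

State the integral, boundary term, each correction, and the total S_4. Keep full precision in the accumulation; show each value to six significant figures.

S_4 ≈ 82.1162

∫_3^33 x·e^(−x/10) dx evaluates to 80.4466.
Endpoint term: (f(3) + f(33))/2 = (2.22245 + 1.21714)/2 = 1.71980.
Running total after boundary: 82.1664.
Order-1 term: 1/12 · (-0.0848313 − 0.518573) = -0.0502837.
Partial sum through k=1: 82.1161.
Order-2 term: −1/720 · (-0.000110650 − 0.0200021) = 2.79344e-05.
Partial sum through k=2: 82.1162.
Order-3 term: 1/30240 · (6.27014e-06 − 0.000348185) = -1.13067e-08.
Partial sum through k=3: 82.1162.
Order-4 term: −1/1209600 · (1.36468e-07 − 4.96348e-06) = 3.99059e-12.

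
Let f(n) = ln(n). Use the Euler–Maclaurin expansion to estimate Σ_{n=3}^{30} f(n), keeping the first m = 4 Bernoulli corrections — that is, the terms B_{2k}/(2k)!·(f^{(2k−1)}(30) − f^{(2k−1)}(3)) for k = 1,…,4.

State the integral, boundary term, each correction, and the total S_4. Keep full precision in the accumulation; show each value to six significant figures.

∫_3^30 ln(x) dx evaluates to 71.7401.
½[f(3) + f(30)] = ½[1.09861 + 3.40120] = 2.24990.
Running total after boundary: 73.9900.
k=1: B_{2}/(2)! × [f^{(1)}(30) − f^{(1)}(3)] = 1/12 × (0.0333333 − 0.333333) = -0.0250000.
Running total after k=1: 73.9650.
k=2: B_{4}/(4)! × [f^{(3)}(30) − f^{(3)}(3)] = −1/720 × (7.40741e-05 − 0.0740741) = 0.000102778.
Running total after k=2: 73.9651.
k=3: B_{6}/(6)! × [f^{(5)}(30) − f^{(5)}(3)] = 1/30240 × (9.87654e-07 − 0.0987654) = -3.26602e-06.
Running total after k=3: 73.9651.
k=4: B_{8}/(8)! × [f^{(7)}(30) − f^{(7)}(3)] = −1/1209600 × (3.29218e-08 − 0.329218) = 2.72171e-07.

S_4 ≈ 73.9651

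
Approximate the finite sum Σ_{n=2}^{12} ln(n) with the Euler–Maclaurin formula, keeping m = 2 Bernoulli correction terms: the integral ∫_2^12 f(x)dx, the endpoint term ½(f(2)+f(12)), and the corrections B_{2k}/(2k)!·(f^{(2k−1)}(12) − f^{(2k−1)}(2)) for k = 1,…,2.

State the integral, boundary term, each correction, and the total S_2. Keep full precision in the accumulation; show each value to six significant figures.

S_2 ≈ 19.9872

The integral term ∫_2^12 ln(x) dx = 18.4326.
Boundary: ½(f(2) + f(12)) = ½(0.693147 + 2.48491) = 1.58903.
Running total after boundary: 20.0216.
Order-1 term: 1/12 · (0.0833333 − 0.500000) = -0.0347222.
Running total after k=1: 19.9869.
Order-2 term: −1/720 · (0.00115741 − 0.250000) = 0.000345615.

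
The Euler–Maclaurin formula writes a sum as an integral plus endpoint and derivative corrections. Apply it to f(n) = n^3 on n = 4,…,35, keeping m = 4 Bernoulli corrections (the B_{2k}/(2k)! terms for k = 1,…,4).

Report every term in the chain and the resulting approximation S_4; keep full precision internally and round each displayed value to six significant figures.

S_4 ≈ 396864

Integral: ∫_4^35 x^3 dx = 375092.
Boundary: ½(f(4) + f(35)) = ½(64.0000 + 42875.0) = 21469.5.
Integral + boundary = 396562.
Correction k=1: B_{2}/2! · (f^{(1)}(35) − f^{(1)}(4)) = 1/12 · (3675.00 − 48.0000) = 302.250.
After k=1: 396864.
Correction k=2: B_{4}/4! · (f^{(3)}(35) − f^{(3)}(4)) = −1/720 · (6.00000 − 6.00000) = 0.00000.
After k=2: 396864.
Correction k=3: B_{6}/6! · (f^{(5)}(35) − f^{(5)}(4)) = 1/30240 · (0.00000 − 0.00000) = 0.00000.
After k=3: 396864.
Correction k=4: B_{8}/8! · (f^{(7)}(35) − f^{(7)}(4)) = −1/1209600 · (0.00000 − 0.00000) = 0.00000.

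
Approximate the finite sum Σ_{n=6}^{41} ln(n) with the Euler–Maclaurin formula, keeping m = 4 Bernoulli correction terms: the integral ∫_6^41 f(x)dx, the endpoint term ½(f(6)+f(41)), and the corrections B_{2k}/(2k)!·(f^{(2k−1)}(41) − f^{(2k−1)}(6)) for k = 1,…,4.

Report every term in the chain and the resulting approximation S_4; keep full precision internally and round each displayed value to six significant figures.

Integral: ∫_6^41 ln(x) dx = 106.506.
Boundary: ½(f(6) + f(41)) = ½(1.79176 + 3.71357) = 2.75267.
So far: 109.259.
Correction k=1: B_{2}/2! · (f^{(1)}(41) − f^{(1)}(6)) = 1/12 · (0.0243902 − 0.166667) = -0.0118564.
Partial sum through k=1: 109.247.
Correction k=2: B_{4}/4! · (f^{(3)}(41) − f^{(3)}(6)) = −1/720 · (2.90187e-05 − 0.00925926) = 1.28198e-05.
Partial sum through k=2: 109.247.
Correction k=3: B_{6}/6! · (f^{(5)}(41) − f^{(5)}(6)) = 1/30240 · (2.07153e-07 − 0.00308642) = -1.02057e-07.
Partial sum through k=3: 109.247.
Correction k=4: B_{8}/8! · (f^{(7)}(41) − f^{(7)}(6)) = −1/1209600 · (3.69697e-09 − 0.00257202) = 2.12633e-09.

S_4 ≈ 109.247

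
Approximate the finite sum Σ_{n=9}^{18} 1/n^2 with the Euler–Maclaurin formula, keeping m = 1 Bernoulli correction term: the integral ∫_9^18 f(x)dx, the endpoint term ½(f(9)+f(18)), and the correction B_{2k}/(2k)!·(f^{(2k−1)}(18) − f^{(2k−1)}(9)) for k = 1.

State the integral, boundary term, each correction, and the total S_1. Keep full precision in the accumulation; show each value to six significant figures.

The integral term ∫_9^18 1/x^2 dx = 0.0555556.
Boundary: ½(f(9) + f(18)) = ½(0.0123457 + 0.00308642) = 0.00771605.
So far: 0.0632716.
k=1: B_{2}/(2)! × [f^{(1)}(18) − f^{(1)}(9)] = 1/12 × (-0.000342936 − (-0.00274348)) = 0.000200046.

S_1 ≈ 0.0634717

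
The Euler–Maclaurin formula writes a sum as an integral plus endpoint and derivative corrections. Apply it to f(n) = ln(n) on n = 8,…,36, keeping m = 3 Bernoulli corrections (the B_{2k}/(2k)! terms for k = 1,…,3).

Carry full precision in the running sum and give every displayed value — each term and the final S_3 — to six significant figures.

S_3 ≈ 87.1945

Integral: ∫_8^36 ln(x) dx = 84.3711.
Endpoint term: (f(8) + f(36))/2 = (2.07944 + 3.58352)/2 = 2.83148.
Integral + boundary = 87.2026.
k=1: B_{2}/(2)! × [f^{(1)}(36) − f^{(1)}(8)] = 1/12 × (0.0277778 − 0.125000) = -0.00810185.
After k=1: 87.1945.
k=2: B_{4}/(4)! × [f^{(3)}(36) − f^{(3)}(8)] = −1/720 × (4.28669e-05 − 0.00390625) = 5.36581e-06.
After k=2: 87.1945.
k=3: B_{6}/(6)! × [f^{(5)}(36) − f^{(5)}(8)] = 1/30240 × (3.96916e-07 − 0.000732422) = -2.42072e-08.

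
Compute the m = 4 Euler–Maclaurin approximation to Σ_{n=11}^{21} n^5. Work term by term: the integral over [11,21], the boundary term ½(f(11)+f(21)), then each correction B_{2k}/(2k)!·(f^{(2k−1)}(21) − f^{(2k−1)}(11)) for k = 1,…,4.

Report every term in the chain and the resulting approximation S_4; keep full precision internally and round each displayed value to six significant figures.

The integral term ∫_11^21 x^5 dx = 1.39991e+07.
½[f(11) + f(21)] = ½[161051 + 4.08410e+06] = 2.12258e+06.
Integral + boundary = 1.61217e+07.
k=1: B_{2}/(2)! × [f^{(1)}(21) − f^{(1)}(11)] = 1/12 × (972405 − 73205.0) = 74933.3.
After k=1: 1.61966e+07.
k=2: B_{4}/(4)! × [f^{(3)}(21) − f^{(3)}(11)] = −1/720 × (26460.0 − 7260.00) = -26.6667.
After k=2: 1.61966e+07.
k=3: B_{6}/(6)! × [f^{(5)}(21) − f^{(5)}(11)] = 1/30240 × (120.000 − 120.000) = 0.00000.
After k=3: 1.61966e+07.
k=4: B_{8}/(8)! × [f^{(7)}(21) − f^{(7)}(11)] = −1/1209600 × (0.00000 − 0.00000) = 0.00000.

S_4 ≈ 1.61966e+07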